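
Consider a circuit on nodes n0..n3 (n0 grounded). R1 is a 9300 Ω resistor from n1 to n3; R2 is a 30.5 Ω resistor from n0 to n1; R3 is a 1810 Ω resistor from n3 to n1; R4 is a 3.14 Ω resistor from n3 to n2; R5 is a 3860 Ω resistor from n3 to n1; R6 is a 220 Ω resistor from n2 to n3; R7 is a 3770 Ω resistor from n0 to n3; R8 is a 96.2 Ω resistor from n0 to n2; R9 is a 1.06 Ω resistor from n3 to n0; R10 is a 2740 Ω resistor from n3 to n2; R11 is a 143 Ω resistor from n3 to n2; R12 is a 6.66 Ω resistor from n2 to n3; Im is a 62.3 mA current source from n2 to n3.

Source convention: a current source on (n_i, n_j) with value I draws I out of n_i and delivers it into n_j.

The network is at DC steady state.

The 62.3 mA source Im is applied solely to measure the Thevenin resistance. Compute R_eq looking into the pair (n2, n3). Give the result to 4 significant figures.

MNA unknowns: 3 node voltages V₁..V_3
R1: Y=0.0001075 on G[1,3]
R2: Y=0.03279 on G[0,1]
R3: Y=0.0005525 on G[3,1]
R4: Y=0.3185 on G[3,2]
R5: Y=0.0002591 on G[3,1]
R6: Y=0.004545 on G[2,3]
R7: Y=0.0002653 on G[0,3]
R8: Y=0.01040 on G[0,2]
R9: Y=0.9434 on G[3,0]
R10: Y=0.0003650 on G[3,2]
R11: Y=0.006993 on G[3,2]
R12: Y=0.1502 on G[2,3]
Im: z[2]−=0.0623, z[3]+=0.0623
solve → V1=3.768e-05, V2=-0.1256, V3=0.001382

R_eq = 2.037 Ω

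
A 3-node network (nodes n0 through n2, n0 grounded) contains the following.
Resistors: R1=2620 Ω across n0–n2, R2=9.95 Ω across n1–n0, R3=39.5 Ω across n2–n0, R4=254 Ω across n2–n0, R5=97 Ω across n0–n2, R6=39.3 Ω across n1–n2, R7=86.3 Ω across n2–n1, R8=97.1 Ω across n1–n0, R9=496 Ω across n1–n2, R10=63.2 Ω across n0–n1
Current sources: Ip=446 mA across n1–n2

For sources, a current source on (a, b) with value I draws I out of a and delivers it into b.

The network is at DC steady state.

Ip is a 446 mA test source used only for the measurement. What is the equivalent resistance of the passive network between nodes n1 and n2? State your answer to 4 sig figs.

R_eq = 14.41 Ω

Element admittances at DC:
  Y(R1) = 0.0003817 S between n0,n2
  Y(R2) = 0.1005 S between n1,n0
  Y(R3) = 0.02532 S between n2,n0
  Y(R4) = 0.003937 S between n2,n0
  Y(R5) = 0.01031 S between n0,n2
  Y(R6) = 0.02545 S between n1,n2
  Y(R7) = 0.01159 S between n2,n1
  Y(R8) = 0.01030 S between n1,n0
  Y(R9) = 0.002016 S between n1,n2
  Y(R10) = 0.01582 S between n0,n1
  Ip: injects 0.446 A into n2 (from n1)
Assemble and solve the 2×2 MNA system:
  V(n1)=-1.541  V(n2)=4.884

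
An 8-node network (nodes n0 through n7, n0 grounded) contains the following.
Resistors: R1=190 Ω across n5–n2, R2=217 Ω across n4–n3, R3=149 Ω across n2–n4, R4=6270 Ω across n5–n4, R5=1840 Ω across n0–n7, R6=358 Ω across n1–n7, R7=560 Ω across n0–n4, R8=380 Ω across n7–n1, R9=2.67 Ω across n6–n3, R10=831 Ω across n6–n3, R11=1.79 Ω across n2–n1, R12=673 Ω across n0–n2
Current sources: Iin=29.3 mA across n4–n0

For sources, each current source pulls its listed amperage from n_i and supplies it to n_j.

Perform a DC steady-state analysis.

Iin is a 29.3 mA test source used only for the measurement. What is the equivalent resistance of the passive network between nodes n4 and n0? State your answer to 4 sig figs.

Element admittances at DC:
  Y(R1) = 0.005263 S between n5,n2
  Y(R2) = 0.004608 S between n4,n3
  Y(R3) = 0.006711 S between n2,n4
  Y(R4) = 0.0001595 S between n5,n4
  Y(R5) = 0.0005435 S between n0,n7
  Y(R6) = 0.002793 S between n1,n7
  Y(R7) = 0.001786 S between n0,n4
  Y(R8) = 0.002632 S between n7,n1
  Y(R9) = 0.3745 S between n6,n3
  Y(R10) = 0.001203 S between n6,n3
  Y(R11) = 0.5587 S between n2,n1
  Y(R12) = 0.001486 S between n0,n2
  Iin: injects 0.0293 A into n0 (from n4)
Assemble and solve the 7×7 MNA system:
  V(n1)=-6.840  V(n2)=-6.846  V(n3)=-8.819  V(n4)=-8.819  V(n5)=-6.904  V(n6)=-8.819  V(n7)=-6.217

R_eq = 301.0 Ω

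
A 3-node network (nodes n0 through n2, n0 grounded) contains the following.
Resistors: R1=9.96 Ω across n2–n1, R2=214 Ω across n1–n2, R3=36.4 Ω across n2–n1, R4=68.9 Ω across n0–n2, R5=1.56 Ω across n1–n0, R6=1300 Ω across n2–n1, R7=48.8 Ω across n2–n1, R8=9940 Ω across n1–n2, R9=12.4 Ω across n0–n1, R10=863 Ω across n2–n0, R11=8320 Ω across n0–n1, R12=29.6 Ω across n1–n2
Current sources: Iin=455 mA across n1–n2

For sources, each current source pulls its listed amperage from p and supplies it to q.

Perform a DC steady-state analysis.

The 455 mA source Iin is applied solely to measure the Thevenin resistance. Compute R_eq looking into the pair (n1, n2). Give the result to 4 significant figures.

R_eq = 4.925 Ω

MNA unknowns: 2 node voltages V₁..V_2
R1: Y=0.1004 on G[2,1]
R2: Y=0.004673 on G[1,2]
R3: Y=0.02747 on G[2,1]
R4: Y=0.01451 on G[0,2]
R5: Y=0.6410 on G[1,0]
R6: Y=0.0007692 on G[2,1]
R7: Y=0.02049 on G[2,1]
R8: Y=0.0001006 on G[1,2]
R9: Y=0.08065 on G[0,1]
R10: Y=0.001159 on G[2,0]
R11: Y=0.0001202 on G[0,1]
R12: Y=0.03378 on G[1,2]
Iin: z[1]−=0.455, z[2]+=0.455
solve → V1=-0.04763, V2=2.193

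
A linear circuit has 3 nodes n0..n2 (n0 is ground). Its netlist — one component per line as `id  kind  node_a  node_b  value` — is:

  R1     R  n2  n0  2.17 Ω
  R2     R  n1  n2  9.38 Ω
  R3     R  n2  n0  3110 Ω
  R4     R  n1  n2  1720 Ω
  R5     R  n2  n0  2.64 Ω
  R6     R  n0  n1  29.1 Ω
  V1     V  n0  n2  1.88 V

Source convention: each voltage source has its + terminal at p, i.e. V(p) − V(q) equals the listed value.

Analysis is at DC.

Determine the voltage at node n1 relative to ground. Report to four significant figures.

Element admittances at DC:
  Y(R1) = 0.4608 S between n2,n0
  Y(R2) = 0.1066 S between n1,n2
  Y(R3) = 0.0003215 S between n2,n0
  Y(R4) = 0.0005814 S between n1,n2
  Y(R5) = 0.3788 S between n2,n0
  Y(R6) = 0.03436 S between n0,n1
  V1: constraint V(n0)−V(n2) = 1.88
Assemble and solve the 3×3 MNA system:
  V(n1)=-1.424  V(n2)=-1.880
  i(V1)=-1.628

-1.424 V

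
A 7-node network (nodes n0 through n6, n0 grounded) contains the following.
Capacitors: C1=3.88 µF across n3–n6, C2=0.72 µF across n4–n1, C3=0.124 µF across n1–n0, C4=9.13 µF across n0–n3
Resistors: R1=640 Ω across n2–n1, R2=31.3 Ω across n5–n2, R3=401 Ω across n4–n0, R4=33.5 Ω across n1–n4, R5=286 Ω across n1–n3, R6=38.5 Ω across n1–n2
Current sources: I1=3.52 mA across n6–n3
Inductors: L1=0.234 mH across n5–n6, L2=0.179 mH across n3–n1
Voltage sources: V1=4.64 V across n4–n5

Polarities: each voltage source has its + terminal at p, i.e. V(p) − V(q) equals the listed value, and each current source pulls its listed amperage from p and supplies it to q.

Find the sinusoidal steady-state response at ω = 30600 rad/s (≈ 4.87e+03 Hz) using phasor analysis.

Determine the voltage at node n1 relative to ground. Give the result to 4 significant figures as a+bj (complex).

-0.4165+0.9761j V

MNA unknowns: 6 node voltages V₁..V_6 plus 1 source current (V1)
C1: Y=0.000+0.1187j on G[3,6]
C2: Y=0.000+0.02203j on G[4,1]
R1: Y=0.001563+0.000j on G[2,1]
R2: Y=0.03195+0.000j on G[5,2]
R3: Y=0.002494+0.000j on G[4,0]
I1: z[6]−=0.00352, z[3]+=0.00352
R4: Y=0.02985+0.000j on G[1,4]
L1: Y=0.000-0.1397j on G[5,6]
C3: Y=0.000+0.003794j on G[1,0]
R5: Y=0.003497+0.000j on G[1,3]
L2: Y=0.000-0.1826j on G[3,1]
R6: Y=0.02597+0.000j on G[1,2]
C4: Y=0.000+0.2794j on G[0,3]
V1: row V4−V5=4.64, i_V1 at 4,5
solve → V1=-0.4165+0.9761j, V2=-0.2447+0.6040j, V3=0.003128+0.02730j, V4=4.543+0.2834j, V5=-0.09666+0.2834j, V6=-0.6628+1.568j
aux → i_V1=-0.1746-0.08930j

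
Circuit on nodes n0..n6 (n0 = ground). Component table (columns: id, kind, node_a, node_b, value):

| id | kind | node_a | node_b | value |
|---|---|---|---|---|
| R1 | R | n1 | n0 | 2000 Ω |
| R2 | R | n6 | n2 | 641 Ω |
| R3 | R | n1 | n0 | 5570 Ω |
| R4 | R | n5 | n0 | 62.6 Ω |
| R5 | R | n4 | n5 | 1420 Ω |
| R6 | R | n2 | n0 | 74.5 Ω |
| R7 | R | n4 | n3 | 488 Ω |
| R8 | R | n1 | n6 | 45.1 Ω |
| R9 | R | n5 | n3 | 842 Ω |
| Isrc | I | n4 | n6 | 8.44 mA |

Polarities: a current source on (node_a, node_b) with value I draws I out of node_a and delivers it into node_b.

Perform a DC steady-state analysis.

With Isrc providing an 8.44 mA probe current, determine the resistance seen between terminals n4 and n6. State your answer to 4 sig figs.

MNA unknowns: 6 node voltages V₁..V_6
R1: Y=0.0005000 on G[1,0]
R2: Y=0.001560 on G[6,2]
R3: Y=0.0001795 on G[1,0]
R4: Y=0.01597 on G[5,0]
R5: Y=0.0007042 on G[4,5]
R6: Y=0.01342 on G[2,0]
R7: Y=0.002049 on G[4,3]
R8: Y=0.02217 on G[1,6]
R9: Y=0.001188 on G[5,3]
Isrc: z[4]−=0.00844, z[6]+=0.00844
solve → V1=3.981, V2=0.4272, V3=-4.198, V4=-6.325, V5=-0.5283, V6=4.103

R_eq = 1236. Ω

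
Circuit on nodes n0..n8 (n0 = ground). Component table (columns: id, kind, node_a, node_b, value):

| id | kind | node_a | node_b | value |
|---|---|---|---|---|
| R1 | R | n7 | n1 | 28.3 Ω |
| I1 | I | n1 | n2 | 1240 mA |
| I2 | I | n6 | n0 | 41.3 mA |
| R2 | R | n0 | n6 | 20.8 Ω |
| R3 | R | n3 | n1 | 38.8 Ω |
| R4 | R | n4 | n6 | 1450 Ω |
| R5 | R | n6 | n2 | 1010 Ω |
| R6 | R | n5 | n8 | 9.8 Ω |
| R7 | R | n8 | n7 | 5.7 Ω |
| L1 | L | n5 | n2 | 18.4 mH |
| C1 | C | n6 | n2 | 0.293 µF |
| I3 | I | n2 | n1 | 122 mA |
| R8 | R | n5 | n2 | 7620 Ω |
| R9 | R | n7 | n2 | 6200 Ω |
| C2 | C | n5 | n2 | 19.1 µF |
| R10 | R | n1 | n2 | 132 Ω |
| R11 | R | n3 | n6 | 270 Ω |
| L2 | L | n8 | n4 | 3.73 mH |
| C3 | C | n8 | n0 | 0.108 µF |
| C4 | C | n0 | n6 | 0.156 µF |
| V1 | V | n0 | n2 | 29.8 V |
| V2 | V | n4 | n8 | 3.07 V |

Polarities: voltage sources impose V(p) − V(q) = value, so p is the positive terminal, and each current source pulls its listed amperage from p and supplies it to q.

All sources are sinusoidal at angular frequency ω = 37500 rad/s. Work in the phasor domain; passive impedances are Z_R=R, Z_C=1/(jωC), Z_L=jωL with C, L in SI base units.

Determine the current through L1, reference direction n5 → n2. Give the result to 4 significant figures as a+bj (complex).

Apply KCL at each of the 8 non-ground nodes and solve the resulting linear system.
Node n1: branches {R1, I1, R3, I3, R10} → V_1 = -60.50+1.216j
Node n2: branches {I1, R5, L1, C1, I3, R8, R9, C2, R10, V1} → V_2 = -29.80+0.000j
Node n3: branches {R3, R11} → V_3 = -53.74+0.5680j
Node n4: branches {R4, L2, V2} → V_4 = -33.26+2.099j
Node n5: branches {R6, L1, R8, C2} → V_5 = -29.64+0.9552j
Node n6: branches {I2, R2, R4, R5, C1, R11, C4} → V_6 = -6.718-3.942j
Node n7: branches {R1, R7, R9} → V_7 = -40.37+1.950j
Node n8: branches {R6, R7, L2, C3, V2} → V_8 = -36.33+2.099j
Source currents: i(V1)=-0.2671-0.3760j, i(V2)=0.01830+0.01778j

0.001384-0.0002364j A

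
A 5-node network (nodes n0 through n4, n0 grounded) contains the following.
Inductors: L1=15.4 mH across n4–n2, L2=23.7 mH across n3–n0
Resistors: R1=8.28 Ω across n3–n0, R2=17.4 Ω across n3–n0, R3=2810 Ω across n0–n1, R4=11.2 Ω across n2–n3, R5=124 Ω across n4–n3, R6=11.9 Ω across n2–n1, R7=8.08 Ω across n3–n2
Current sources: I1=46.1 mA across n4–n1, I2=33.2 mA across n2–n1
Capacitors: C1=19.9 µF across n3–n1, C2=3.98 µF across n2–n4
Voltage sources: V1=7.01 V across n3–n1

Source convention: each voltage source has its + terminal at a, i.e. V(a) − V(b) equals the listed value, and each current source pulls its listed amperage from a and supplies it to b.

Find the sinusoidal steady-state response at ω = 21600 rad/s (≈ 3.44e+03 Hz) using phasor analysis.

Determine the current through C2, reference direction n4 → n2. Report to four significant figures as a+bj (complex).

Apply KCL at each of the 4 non-ground nodes and solve the resulting linear system.
Node n1: branches {R3, I1, C1, I2, R6, V1} → V_1 = -6.996+0.0001528j
Node n2: branches {L1, R4, C2, I2, R6, R7} → V_2 = -2.176-0.008825j
Node n3: branches {R1, R2, L2, R4, C1, R5, R7, V1} → V_3 = 0.01397+0.0001528j
Node n4: branches {L1, I1, C2, R5} → V_4 = -2.208+0.3309j
Source currents: i(V1)=-0.4869-3.012j

-0.02920-0.002764j A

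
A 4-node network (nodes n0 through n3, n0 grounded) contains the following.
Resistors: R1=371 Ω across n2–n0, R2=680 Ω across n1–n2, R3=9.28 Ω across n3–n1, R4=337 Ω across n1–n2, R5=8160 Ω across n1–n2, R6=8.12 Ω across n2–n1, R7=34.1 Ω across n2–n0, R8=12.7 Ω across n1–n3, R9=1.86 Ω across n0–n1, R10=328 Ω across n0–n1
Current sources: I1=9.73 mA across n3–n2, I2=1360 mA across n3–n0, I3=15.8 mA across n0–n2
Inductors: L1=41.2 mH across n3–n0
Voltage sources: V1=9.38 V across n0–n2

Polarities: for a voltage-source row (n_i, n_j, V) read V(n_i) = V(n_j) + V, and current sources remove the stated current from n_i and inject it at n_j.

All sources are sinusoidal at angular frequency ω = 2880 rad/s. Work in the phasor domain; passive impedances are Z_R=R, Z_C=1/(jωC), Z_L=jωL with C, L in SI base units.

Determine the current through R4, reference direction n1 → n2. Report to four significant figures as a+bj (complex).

0.01646-0.0004171j A

Element admittances at ω=2880 rad/s:
  Y(R1) = 0.002695+0.000j S between n2,n0
  I1: injects 0.00973 A into n2 (from n3)
  Y(R2) = 0.001471+0.000j S between n1,n2
  Y(R3) = 0.1078+0.000j S between n3,n1
  I2: injects 1.36 A into n0 (from n3)
  Y(R4) = 0.002967+0.000j S between n1,n2
  I3: injects 0.0158 A into n2 (from n0)
  Y(R5) = 0.0001225+0.000j S between n1,n2
  Y(R6) = 0.1232+0.000j S between n2,n1
  Y(R7) = 0.02933+0.000j S between n2,n0
  Y(R8) = 0.07874+0.000j S between n1,n3
  Y(L1) = 0.000-0.008428j S between n3,n0
  Y(R9) = 0.5376+0.000j S between n0,n1
  Y(R10) = 0.003049+0.000j S between n0,n1
  V1: constraint V(n0)−V(n2) = 9.38
Assemble and solve the 4×4 MNA system:
  V(n1)=-3.833-0.1406j  V(n2)=-9.380+0.000j  V(n3)=-11.15-0.6444j
  i(V1)=-1.034+0.01795j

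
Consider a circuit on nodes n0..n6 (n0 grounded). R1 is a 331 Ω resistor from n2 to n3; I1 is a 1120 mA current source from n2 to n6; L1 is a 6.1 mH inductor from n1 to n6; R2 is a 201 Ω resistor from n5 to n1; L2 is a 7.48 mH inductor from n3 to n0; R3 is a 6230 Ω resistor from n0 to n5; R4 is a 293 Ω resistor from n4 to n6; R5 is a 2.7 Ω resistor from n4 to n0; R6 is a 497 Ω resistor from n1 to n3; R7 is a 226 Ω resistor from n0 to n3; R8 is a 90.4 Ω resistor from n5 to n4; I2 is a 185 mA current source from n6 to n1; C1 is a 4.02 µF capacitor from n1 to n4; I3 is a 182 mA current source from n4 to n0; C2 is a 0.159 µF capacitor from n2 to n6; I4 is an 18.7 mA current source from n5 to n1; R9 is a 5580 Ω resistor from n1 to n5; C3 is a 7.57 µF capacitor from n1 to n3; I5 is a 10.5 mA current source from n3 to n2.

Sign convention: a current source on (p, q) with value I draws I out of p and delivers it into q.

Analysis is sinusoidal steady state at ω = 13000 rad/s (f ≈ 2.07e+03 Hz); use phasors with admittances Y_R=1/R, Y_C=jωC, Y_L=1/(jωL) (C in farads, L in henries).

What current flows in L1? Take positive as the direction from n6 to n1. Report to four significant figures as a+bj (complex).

0.3742-0.7329j A

Apply KCL at each of the 6 non-ground nodes and solve the resulting linear system.
Node n1: branches {L1, R2, R6, I2, C1, I4, R9, C3} → V_1 = -4.837+5.896j
Node n2: branches {R1, I1, C2, I5} → V_2 = -242.3+217.4j
Node n3: branches {R1, L2, R6, R7, C3, I5} → V_3 = 0.5567+15.18j
Node n4: branches {R4, R5, R8, C1, I3} → V_4 = -0.9181-0.1666j
Node n5: branches {R2, R3, R8, I4, R9} → V_5 = -3.284+1.743j
Node n6: branches {I1, L1, R4, I2, C2} → V_6 = 53.28+35.57j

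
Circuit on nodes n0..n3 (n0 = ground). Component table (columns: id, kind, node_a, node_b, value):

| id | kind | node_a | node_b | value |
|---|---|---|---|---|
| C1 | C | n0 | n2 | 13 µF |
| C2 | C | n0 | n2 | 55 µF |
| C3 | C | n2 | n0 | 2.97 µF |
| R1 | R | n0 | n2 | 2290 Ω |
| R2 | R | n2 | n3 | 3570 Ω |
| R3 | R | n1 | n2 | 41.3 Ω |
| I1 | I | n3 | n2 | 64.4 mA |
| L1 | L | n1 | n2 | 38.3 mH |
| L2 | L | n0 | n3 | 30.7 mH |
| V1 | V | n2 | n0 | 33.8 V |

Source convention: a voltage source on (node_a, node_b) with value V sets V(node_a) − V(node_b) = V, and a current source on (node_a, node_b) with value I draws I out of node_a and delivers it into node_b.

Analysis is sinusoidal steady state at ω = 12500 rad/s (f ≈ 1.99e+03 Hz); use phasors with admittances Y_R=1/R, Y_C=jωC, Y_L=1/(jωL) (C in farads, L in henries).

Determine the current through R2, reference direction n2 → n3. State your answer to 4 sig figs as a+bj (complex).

Element admittances at ω=12500 rad/s:
  Y(C1) = 0.000+0.1625j S between n0,n2
  Y(C2) = 0.000+0.6875j S between n0,n2
  Y(C3) = 0.000+0.03712j S between n2,n0
  Y(R1) = 0.0004367+0.000j S between n0,n2
  Y(R2) = 0.0002801+0.000j S between n2,n3
  Y(R3) = 0.02421+0.000j S between n1,n2
  I1: injects 0.0644 A into n2 (from n3)
  Y(L1) = 0.000-0.002089j S between n1,n2
  Y(L2) = 0.000-0.002606j S between n0,n3
  V1: constraint V(n2)−V(n0) = 33.8
Assemble and solve the 4×4 MNA system:
  V(n1)=33.80+0.000j  V(n2)=33.80+0.000j  V(n3)=-2.240-20.84j
  i(V1)=0.03954-29.99j

0.01010+0.005837j A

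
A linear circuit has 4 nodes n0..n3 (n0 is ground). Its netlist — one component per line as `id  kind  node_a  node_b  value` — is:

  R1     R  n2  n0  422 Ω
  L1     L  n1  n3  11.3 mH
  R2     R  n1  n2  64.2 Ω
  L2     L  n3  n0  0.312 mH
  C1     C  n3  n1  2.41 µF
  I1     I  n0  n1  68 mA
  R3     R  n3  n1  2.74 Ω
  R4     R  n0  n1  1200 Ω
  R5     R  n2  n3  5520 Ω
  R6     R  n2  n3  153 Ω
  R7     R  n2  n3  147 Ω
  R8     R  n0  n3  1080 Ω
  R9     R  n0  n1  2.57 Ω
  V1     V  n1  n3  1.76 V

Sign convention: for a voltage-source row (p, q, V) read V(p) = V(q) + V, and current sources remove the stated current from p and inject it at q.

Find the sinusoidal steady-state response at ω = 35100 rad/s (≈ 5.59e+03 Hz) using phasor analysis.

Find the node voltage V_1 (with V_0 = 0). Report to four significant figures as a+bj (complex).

Element admittances at ω=35100 rad/s:
  Y(R1) = 0.002370+0.000j S between n2,n0
  Y(L1) = 0.000-0.002521j S between n1,n3
  Y(R2) = 0.01558+0.000j S between n1,n2
  Y(L2) = 0.000-0.09131j S between n3,n0
  Y(C1) = 0.000+0.08459j S between n3,n1
  I1: injects 0.068 A into n1 (from n0)
  Y(R3) = 0.3650+0.000j S between n3,n1
  Y(R4) = 0.0008333+0.000j S between n0,n1
  Y(R5) = 0.0001812+0.000j S between n2,n3
  Y(R6) = 0.006536+0.000j S between n2,n3
  Y(R7) = 0.006803+0.000j S between n2,n3
  Y(R8) = 0.0009259+0.000j S between n0,n3
  Y(R9) = 0.3891+0.000j S between n0,n1
  V1: constraint V(n1)−V(n3) = 1.76
Assemble and solve the 4×4 MNA system:
  V(n1)=0.2625-0.3479j  V(n2)=-0.5135-0.3217j  V(n3)=-1.497-0.3479j
  i(V1)=-0.6888-0.008379j

0.2625-0.3479j V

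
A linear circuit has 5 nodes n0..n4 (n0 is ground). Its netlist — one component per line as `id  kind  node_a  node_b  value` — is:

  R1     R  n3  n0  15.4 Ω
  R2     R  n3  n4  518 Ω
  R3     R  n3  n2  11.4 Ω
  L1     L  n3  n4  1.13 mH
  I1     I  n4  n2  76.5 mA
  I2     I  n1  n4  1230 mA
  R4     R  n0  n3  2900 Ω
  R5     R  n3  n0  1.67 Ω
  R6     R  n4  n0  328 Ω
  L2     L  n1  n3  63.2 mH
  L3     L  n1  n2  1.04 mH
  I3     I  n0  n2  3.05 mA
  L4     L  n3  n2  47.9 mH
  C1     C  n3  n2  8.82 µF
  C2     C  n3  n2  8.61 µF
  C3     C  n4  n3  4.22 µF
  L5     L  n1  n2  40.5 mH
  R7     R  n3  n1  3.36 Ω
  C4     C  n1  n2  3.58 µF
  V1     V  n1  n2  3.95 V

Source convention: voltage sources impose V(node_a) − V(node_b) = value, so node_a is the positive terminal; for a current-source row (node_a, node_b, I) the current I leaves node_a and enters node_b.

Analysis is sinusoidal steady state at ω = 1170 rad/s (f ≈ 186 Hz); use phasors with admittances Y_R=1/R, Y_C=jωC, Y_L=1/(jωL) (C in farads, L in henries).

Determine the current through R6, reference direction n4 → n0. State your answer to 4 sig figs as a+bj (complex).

4.472e-05+0.004658j A

Element admittances at ω=1170 rad/s:
  Y(R1) = 0.06494+0.000j S between n3,n0
  Y(R2) = 0.001931+0.000j S between n3,n4
  Y(R3) = 0.08772+0.000j S between n3,n2
  Y(L1) = 0.000-0.7564j S between n3,n4
  I1: injects 0.0765 A into n2 (from n4)
  I2: injects 1.23 A into n4 (from n1)
  Y(R4) = 0.0003448+0.000j S between n0,n3
  Y(R5) = 0.5988+0.000j S between n3,n0
  Y(R6) = 0.003049+0.000j S between n4,n0
  Y(L2) = 0.000-0.01352j S between n1,n3
  Y(L3) = 0.000-0.8218j S between n1,n2
  I3: injects 0.00305 A into n2 (from n0)
  Y(L4) = 0.000-0.01784j S between n3,n2
  Y(C1) = 0.000+0.01032j S between n3,n2
  Y(C2) = 0.000+0.01007j S between n3,n2
  Y(C3) = 0.000+0.004937j S between n4,n3
  Y(L5) = 0.000-0.02110j S between n1,n2
  Y(R7) = 0.2976+0.000j S between n3,n1
  Y(C4) = 0.000+0.004189j S between n1,n2
  V1: constraint V(n1)−V(n2) = 3.95
Assemble and solve the 5×5 MNA system:
  V(n1)=-2.081-0.04027j  V(n2)=-6.031-0.04027j  V(n3)=0.004525-0.007015j  V(n4)=0.01467+1.528j
  i(V1)=-0.6089+3.295j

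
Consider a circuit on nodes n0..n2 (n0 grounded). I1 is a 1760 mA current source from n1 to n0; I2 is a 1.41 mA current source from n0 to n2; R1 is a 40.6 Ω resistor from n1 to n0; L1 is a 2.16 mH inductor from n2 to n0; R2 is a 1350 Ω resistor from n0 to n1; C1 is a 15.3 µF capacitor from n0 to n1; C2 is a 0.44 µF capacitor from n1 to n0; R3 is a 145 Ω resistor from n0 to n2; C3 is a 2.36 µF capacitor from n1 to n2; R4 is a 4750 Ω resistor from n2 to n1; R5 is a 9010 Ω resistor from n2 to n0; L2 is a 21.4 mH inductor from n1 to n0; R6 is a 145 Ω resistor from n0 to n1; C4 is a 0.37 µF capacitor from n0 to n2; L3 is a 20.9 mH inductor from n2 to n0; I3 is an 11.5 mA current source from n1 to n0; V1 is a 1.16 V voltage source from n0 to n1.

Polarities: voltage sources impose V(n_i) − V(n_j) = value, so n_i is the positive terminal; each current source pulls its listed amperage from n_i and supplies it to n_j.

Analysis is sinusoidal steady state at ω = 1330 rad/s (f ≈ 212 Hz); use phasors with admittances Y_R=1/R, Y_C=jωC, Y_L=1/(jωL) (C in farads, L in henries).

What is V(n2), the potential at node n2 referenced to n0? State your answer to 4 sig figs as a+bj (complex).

0.009625+0.002882j V

Apply KCL at each of the 2 non-ground nodes and solve the resulting linear system.
Node n1: branches {I1, R1, R2, C1, C2, C3, R4, L2, R6, I3, V1} → V_1 = -1.160+0.000j
Node n2: branches {I2, L1, R3, C3, R4, R5, C4, L3} → V_2 = 0.009625+0.002882j
Source currents: i(V1)=1.734+0.01280j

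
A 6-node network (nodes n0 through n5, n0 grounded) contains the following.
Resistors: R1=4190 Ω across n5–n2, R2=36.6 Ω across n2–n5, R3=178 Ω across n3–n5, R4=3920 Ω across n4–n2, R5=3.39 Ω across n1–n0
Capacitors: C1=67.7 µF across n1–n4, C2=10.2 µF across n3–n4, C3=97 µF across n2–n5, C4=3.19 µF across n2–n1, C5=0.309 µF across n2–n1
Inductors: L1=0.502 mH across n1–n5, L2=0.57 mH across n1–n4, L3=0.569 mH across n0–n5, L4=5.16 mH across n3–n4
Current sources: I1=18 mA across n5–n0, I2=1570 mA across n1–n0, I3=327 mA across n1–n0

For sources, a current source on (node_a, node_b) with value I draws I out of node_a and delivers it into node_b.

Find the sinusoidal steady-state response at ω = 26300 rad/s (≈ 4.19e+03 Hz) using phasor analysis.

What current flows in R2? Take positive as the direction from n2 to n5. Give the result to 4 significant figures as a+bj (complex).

MNA unknowns: 5 node voltages V₁..V_5
R1: Y=0.0002387+0.000j on G[5,2]
R2: Y=0.02732+0.000j on G[2,5]
C1: Y=0.000+1.781j on G[1,4]
L1: Y=0.000-0.07574j on G[1,5]
R3: Y=0.005618+0.000j on G[3,5]
C2: Y=0.000+0.2683j on G[3,4]
C3: Y=0.000+2.551j on G[2,5]
R4: Y=0.0002551+0.000j on G[4,2]
C4: Y=0.000+0.08390j on G[2,1]
L2: Y=0.000-0.06671j on G[1,4]
R5: Y=0.2950+0.000j on G[1,0]
C5: Y=0.000+0.008127j on G[2,1]
L3: Y=0.000-0.06682j on G[0,5]
L4: Y=0.000-0.007369j on G[3,4]
I1: z[5]−=0.018, z[0]+=0.018
I2: z[1]−=1.57, z[0]+=1.57
I3: z[1]−=0.327, z[0]+=0.327
solve → V1=-6.210+0.3083j, V2=1.097-1.191j, V3=-6.244+0.1185j, V4=-6.215+0.2823j, V5=1.361-1.243j

-0.007213+0.001420j A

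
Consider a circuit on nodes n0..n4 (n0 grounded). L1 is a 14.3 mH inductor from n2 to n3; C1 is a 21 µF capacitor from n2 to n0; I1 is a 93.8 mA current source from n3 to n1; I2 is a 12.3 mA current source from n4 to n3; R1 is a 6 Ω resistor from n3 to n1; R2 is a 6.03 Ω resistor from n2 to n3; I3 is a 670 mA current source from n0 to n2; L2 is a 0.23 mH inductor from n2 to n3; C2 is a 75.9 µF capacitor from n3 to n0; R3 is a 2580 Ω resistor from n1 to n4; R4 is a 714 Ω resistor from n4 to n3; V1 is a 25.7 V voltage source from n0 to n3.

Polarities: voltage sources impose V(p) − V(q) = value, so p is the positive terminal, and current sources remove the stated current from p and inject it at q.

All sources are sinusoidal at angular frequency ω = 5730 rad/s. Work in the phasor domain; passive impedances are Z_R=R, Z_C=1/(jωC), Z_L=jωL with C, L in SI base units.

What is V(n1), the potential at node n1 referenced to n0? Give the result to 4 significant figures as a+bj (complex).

MNA unknowns: 4 node voltages V₁..V_4 plus 1 source current (V1)
L1: Y=0.000-0.01220j on G[2,3]
C1: Y=0.000+0.1203j on G[2,0]
I1: z[3]−=0.0938, z[1]+=0.0938
I2: z[4]−=0.0123, z[3]+=0.0123
R1: Y=0.1667+0.000j on G[3,1]
R2: Y=0.1658+0.000j on G[2,3]
I3: z[0]−=0.67, z[2]+=0.67
L2: Y=0.000-0.7588j on G[2,3]
C2: Y=0.000+0.4349j on G[3,0]
R3: Y=0.0003876+0.000j on G[1,4]
R4: Y=0.001401+0.000j on G[4,3]
V1: row V0−V3=25.7, i_V1 at 0,3
solve → V1=-25.15+0.000j, V2=-29.92+2.104j, V3=-25.70+0.000j, V4=-32.46+0.000j
aux → i_V1=-0.9232-14.78j

-25.15+0.000j V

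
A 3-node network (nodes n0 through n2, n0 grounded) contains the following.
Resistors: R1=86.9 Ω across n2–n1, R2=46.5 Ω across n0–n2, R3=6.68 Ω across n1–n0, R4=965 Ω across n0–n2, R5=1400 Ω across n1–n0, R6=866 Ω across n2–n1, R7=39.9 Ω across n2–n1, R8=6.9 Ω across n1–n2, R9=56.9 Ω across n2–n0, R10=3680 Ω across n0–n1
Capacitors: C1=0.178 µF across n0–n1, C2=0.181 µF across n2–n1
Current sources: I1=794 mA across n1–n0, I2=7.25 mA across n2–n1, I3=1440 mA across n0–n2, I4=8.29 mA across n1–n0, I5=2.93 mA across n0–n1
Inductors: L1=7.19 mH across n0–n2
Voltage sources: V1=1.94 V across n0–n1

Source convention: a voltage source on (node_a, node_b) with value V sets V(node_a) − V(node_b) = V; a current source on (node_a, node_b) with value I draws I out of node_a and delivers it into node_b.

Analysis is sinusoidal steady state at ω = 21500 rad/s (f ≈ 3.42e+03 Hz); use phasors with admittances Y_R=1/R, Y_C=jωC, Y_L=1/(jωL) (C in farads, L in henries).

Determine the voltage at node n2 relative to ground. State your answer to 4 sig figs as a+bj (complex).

4.841+0.02212j V

Apply KCL at each of the 2 non-ground nodes and solve the resulting linear system.
Node n1: branches {R1, C1, I1, R3, I2, C2, I4, R5, R6, R7, R8, I5, R10, V1} → V_1 = -1.940+0.000j
Node n2: branches {R1, R2, I2, I3, C2, R4, R6, R7, R8, R9, L1} → V_2 = 4.841+0.02212j
Source currents: i(V1)=-0.7386-0.03785j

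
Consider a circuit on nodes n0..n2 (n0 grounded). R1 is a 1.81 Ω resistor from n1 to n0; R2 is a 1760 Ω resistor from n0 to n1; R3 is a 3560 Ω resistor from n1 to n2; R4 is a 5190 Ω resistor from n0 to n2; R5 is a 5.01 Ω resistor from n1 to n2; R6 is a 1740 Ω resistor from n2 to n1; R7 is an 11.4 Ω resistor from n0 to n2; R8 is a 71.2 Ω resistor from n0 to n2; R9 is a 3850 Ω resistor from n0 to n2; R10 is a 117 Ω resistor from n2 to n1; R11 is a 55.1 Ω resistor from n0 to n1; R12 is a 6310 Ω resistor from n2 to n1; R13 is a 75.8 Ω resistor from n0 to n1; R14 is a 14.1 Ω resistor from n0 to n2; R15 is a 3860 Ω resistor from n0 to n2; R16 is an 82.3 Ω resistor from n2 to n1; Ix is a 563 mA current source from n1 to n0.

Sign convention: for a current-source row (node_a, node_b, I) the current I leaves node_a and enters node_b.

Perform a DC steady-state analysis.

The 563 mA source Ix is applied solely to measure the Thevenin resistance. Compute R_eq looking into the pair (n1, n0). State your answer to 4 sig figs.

Apply KCL at each of the 2 non-ground nodes and solve the resulting linear system.
Node n1: branches {R1, R2, R3, R5, R6, R10, R11, R12, R13, R16, Ix} → V_1 = -0.8260
Node n2: branches {R3, R4, R5, R6, R7, R8, R9, R10, R12, R14, R15, R16} → V_2 = -0.4631

R_eq = 1.467 Ω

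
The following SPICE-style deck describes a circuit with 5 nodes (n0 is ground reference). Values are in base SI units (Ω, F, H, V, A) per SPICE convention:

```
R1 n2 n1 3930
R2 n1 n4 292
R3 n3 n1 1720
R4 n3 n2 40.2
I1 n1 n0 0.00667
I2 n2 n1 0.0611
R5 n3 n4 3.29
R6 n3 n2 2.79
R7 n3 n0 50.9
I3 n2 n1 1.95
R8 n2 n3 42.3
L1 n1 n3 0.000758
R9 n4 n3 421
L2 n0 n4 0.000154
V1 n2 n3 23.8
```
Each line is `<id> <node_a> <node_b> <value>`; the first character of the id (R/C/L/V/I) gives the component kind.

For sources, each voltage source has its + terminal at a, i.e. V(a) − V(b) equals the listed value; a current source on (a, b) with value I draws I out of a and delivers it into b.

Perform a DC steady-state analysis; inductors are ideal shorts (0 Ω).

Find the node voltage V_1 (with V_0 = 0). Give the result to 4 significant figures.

-0.02025 V

MNA unknowns: 4 node voltages V₁..V_4 plus 3 source currents (L1, L2, V1)
R1: Y=0.0002545 on G[2,1]
R2: Y=0.003425 on G[1,4]
R3: Y=0.0005814 on G[3,1]
R4: Y=0.02488 on G[3,2]
I1: z[1]−=0.00667, z[0]+=0.00667
I2: z[2]−=0.0611, z[1]+=0.0611
R5: Y=0.3040 on G[3,4]
R6: Y=0.3584 on G[3,2]
R7: Y=0.01965 on G[3,0]
I3: z[2]−=1.95, z[1]+=1.95
R8: Y=0.02364 on G[2,3]
L1: row V1−V3=0, i_L1 at 1,3
R9: Y=0.002375 on G[4,3]
L2: row V0−V4=0, i_L2 at 0,4
V1: row V2−V3=23.8, i_V1 at 2,3
solve → V1=-0.02025, V2=23.78, V3=-0.02025, V4=0.000
aux → i_L1=2.011, i_L2=0.006272, i_V1=-11.70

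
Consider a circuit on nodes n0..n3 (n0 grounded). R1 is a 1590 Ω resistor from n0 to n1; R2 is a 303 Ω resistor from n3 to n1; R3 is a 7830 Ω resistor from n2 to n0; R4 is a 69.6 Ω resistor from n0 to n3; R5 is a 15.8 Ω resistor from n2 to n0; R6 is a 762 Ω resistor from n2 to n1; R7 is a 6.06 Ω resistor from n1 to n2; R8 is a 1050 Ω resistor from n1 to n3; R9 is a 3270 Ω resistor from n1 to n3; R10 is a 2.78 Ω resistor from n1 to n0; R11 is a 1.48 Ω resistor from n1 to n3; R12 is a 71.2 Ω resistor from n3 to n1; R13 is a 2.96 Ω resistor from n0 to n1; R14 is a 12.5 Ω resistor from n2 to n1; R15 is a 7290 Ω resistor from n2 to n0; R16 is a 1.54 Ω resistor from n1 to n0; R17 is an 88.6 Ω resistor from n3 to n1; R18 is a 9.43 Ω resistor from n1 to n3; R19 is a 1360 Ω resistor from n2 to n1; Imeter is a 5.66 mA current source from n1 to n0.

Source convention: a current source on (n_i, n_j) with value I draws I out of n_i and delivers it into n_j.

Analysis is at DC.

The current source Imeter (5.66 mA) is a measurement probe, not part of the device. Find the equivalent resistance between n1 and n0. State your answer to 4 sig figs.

MNA unknowns: 3 node voltages V₁..V_3
R1: Y=0.0006289 on G[0,1]
R2: Y=0.003300 on G[3,1]
R3: Y=0.0001277 on G[2,0]
R4: Y=0.01437 on G[0,3]
R5: Y=0.06329 on G[2,0]
R6: Y=0.001312 on G[2,1]
R7: Y=0.1650 on G[1,2]
R8: Y=0.0009524 on G[1,3]
R9: Y=0.0003058 on G[1,3]
R10: Y=0.3597 on G[1,0]
R11: Y=0.6757 on G[1,3]
R12: Y=0.01404 on G[3,1]
R13: Y=0.3378 on G[0,1]
R14: Y=0.08000 on G[2,1]
R15: Y=0.0001372 on G[2,0]
R16: Y=0.6494 on G[1,0]
R17: Y=0.01129 on G[3,1]
R18: Y=0.1060 on G[1,3]
R19: Y=0.0007353 on G[2,1]
Imeter: z[1]−=0.00566, z[0]+=0.00566
solve → V1=-0.004008, V2=-0.003188, V3=-0.003938

R_eq = 0.7081 Ω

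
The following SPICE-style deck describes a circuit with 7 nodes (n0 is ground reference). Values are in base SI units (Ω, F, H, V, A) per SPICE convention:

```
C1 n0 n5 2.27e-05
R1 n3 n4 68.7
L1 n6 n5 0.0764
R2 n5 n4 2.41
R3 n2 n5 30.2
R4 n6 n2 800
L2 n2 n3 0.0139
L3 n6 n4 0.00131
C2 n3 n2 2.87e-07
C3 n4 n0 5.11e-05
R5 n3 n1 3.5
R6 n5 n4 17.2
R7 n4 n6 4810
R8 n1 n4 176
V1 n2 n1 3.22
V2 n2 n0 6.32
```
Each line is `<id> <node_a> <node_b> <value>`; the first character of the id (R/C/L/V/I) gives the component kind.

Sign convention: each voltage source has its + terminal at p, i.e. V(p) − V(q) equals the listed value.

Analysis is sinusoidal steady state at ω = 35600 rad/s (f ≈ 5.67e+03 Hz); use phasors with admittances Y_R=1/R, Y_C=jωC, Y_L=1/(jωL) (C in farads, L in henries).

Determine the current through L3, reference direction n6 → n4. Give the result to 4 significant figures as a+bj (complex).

Apply KCL at each of the 6 non-ground nodes and solve the resulting linear system.
Node n1: branches {R5, R8, V1} → V_1 = 3.100+0.000j
Node n2: branches {R3, R4, L2, C2, V1, V2} → V_2 = 6.320+0.000j
Node n3: branches {R1, L2, C2, R5} → V_3 = 2.951+0.08873j
Node n4: branches {R1, R2, L3, C3, R6, R7, R8} → V_4 = -0.03098-0.06684j
Node n5: branches {C1, L1, R2, R3, R6} → V_5 = 0.08037-0.1907j
Node n6: branches {L1, R4, L3, R7} → V_6 = -0.008839+0.2936j
Source currents: i(V1)=0.06046-0.02497j, i(V2)=-0.2757-0.008592j

0.007728-0.0004747j A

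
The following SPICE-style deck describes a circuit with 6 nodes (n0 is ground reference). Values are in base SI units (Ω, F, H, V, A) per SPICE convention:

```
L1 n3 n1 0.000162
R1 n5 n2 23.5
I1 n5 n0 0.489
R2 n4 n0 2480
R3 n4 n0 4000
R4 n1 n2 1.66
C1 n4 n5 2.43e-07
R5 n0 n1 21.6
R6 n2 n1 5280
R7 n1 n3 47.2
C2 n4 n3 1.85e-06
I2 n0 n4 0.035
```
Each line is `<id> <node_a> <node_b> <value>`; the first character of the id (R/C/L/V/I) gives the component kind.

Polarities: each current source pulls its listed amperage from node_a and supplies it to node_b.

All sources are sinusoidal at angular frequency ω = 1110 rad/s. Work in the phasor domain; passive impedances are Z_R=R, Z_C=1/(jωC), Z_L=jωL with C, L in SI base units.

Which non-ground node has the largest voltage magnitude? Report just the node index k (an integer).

Element admittances at ω=1110 rad/s:
  Y(L1) = 0.000-5.561j S between n3,n1
  Y(R1) = 0.04255+0.000j S between n5,n2
  I1: injects 0.489 A into n0 (from n5)
  Y(R2) = 0.0004032+0.000j S between n4,n0
  Y(R3) = 0.0002500+0.000j S between n4,n0
  Y(R4) = 0.6024+0.000j S between n1,n2
  Y(C1) = 0.000+0.0002697j S between n4,n5
  Y(R5) = 0.04630+0.000j S between n0,n1
  Y(R6) = 0.0001894+0.000j S between n2,n1
  Y(R7) = 0.02119+0.000j S between n1,n3
  Y(C2) = 0.000+0.002054j S between n4,n3
  I2: injects 0.035 A into n4 (from n0)
Assemble and solve the 5×5 MNA system:
  V(n1)=-9.715+0.2346j  V(n2)=-10.52+0.2415j  V(n3)=-9.716+0.2409j  V(n4)=-6.456-16.63j  V(n5)=-21.90+0.3394j

5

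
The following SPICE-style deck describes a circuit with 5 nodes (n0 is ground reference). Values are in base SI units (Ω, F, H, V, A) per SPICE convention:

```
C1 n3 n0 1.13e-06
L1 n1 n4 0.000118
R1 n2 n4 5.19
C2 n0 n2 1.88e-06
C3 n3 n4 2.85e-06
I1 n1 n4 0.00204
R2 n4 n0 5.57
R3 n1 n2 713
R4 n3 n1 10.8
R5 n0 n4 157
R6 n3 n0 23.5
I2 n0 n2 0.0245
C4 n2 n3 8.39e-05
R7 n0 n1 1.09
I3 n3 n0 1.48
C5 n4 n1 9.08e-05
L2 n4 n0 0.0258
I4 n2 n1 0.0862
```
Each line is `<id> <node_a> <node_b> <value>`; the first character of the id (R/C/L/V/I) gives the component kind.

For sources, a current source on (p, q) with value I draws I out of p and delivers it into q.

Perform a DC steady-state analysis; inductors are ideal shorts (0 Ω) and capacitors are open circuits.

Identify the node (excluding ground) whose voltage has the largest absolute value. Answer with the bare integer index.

3

Apply KCL at each of the 4 non-ground nodes and solve the resulting linear system.
Node n1: branches {L1, I1, R3, R4, R7, C5, I4} → V_1 = 0.000
Node n2: branches {R1, C2, R3, I2, C4, I4} → V_2 = -0.3179
Node n3: branches {C1, C3, R4, R6, C4, I3} → V_3 = -10.95
Node n4: branches {L1, R1, C3, I1, R2, R5, C5, L2} → V_4 = 0.000
Source currents: i(L1)=-0.9303, i(L2)=-0.9895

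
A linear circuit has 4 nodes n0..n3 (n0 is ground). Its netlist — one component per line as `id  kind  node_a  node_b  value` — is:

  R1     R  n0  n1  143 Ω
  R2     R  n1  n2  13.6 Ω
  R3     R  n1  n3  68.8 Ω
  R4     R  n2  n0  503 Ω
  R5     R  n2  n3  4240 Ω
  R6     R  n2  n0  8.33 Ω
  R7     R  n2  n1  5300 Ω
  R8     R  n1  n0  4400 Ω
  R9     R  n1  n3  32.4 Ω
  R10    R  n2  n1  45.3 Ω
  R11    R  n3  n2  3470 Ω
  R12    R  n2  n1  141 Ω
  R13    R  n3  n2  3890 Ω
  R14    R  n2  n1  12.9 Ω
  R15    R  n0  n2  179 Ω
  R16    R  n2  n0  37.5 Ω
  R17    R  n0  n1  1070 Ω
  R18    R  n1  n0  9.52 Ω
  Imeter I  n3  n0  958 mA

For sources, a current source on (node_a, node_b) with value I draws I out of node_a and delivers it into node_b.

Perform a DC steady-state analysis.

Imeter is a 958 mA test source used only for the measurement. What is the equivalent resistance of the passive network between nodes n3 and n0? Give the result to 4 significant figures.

R_eq = 26.66 Ω

Element admittances at DC:
  Y(R1) = 0.006993 S between n0,n1
  Y(R2) = 0.07353 S between n1,n2
  Y(R3) = 0.01453 S between n1,n3
  Y(R4) = 0.001988 S between n2,n0
  Y(R5) = 0.0002358 S between n2,n3
  Y(R6) = 0.1200 S between n2,n0
  Y(R7) = 0.0001887 S between n2,n1
  Y(R8) = 0.0002273 S between n1,n0
  Y(R9) = 0.03086 S between n1,n3
  Y(R10) = 0.02208 S between n2,n1
  Y(R11) = 0.0002882 S between n3,n2
  Y(R12) = 0.007092 S between n2,n1
  Y(R13) = 0.0002571 S between n3,n2
  Y(R14) = 0.07752 S between n2,n1
  Y(R15) = 0.005587 S between n0,n2
  Y(R16) = 0.02667 S between n2,n0
  Y(R17) = 0.0009346 S between n0,n1
  Y(R18) = 0.1050 S between n1,n0
  Imeter: injects 0.958 A into n0 (from n3)
Assemble and solve the 3×3 MNA system:
  V(n1)=-4.837  V(n2)=-2.661  V(n3)=-25.54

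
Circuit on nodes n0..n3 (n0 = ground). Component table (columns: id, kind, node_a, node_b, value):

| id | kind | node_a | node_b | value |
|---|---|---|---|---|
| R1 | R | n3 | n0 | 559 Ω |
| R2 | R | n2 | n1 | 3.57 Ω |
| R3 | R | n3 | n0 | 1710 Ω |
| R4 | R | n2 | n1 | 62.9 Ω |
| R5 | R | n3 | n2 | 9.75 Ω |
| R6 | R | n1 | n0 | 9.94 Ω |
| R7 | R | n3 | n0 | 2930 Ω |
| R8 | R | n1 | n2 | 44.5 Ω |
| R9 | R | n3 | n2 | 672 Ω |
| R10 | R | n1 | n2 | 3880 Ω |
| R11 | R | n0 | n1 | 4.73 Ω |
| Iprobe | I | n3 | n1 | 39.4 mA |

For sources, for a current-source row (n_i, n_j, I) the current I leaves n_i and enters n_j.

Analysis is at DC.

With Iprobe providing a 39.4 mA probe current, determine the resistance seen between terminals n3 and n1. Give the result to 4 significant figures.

MNA unknowns: 3 node voltages V₁..V_3
R1: Y=0.001789 on G[3,0]
R2: Y=0.2801 on G[2,1]
R3: Y=0.0005848 on G[3,0]
R4: Y=0.01590 on G[2,1]
R5: Y=0.1026 on G[3,2]
R6: Y=0.1006 on G[1,0]
R7: Y=0.0003413 on G[3,0]
R8: Y=0.02247 on G[1,2]
R9: Y=0.001488 on G[3,2]
R10: Y=0.0002577 on G[1,2]
R11: Y=0.2114 on G[0,1]
Iprobe: z[3]−=0.0394, z[1]+=0.0394
solve → V1=0.004189, V2=-0.1153, V3=-0.4814

R_eq = 12.33 Ω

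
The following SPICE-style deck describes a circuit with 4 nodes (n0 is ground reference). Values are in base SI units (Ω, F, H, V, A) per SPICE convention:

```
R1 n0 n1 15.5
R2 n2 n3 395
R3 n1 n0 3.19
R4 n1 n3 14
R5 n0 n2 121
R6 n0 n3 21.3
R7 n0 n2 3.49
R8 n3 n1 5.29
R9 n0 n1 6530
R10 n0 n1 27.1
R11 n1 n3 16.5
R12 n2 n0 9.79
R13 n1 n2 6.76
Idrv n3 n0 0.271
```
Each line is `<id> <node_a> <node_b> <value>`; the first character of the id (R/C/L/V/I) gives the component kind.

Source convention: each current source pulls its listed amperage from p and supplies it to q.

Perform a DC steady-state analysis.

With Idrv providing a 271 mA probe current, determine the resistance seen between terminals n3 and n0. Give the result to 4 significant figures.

Apply KCL at each of the 3 non-ground nodes and solve the resulting linear system.
Node n1: branches {R1, R3, R4, R8, R9, R10, R11, R13} → V_1 = -0.4167
Node n2: branches {R2, R5, R7, R12, R13} → V_2 = -0.1177
Node n3: branches {R2, R4, R6, R8, R11, Idrv} → V_3 = -1.093

R_eq = 4.034 Ω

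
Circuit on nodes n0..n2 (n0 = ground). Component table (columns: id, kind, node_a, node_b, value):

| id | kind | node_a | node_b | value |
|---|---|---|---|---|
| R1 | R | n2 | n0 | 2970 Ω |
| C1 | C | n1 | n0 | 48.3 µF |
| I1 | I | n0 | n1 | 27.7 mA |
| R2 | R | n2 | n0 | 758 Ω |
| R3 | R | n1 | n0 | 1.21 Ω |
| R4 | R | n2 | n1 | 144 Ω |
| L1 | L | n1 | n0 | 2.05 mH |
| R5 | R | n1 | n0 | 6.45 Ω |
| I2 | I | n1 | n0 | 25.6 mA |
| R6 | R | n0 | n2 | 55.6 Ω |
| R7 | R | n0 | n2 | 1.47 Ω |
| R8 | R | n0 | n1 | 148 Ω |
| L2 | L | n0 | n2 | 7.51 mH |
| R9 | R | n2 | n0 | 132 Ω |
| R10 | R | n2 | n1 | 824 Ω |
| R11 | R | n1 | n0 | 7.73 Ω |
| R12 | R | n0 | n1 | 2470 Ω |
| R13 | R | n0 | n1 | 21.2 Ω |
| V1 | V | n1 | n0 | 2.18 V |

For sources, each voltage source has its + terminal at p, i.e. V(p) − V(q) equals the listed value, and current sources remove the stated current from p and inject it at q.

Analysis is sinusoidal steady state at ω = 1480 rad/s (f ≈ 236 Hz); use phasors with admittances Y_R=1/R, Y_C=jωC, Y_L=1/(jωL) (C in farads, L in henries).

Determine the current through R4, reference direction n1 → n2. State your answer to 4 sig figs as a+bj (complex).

0.01497-2.136e-05j A

Element admittances at ω=1480 rad/s:
  Y(R1) = 0.0003367+0.000j S between n2,n0
  Y(C1) = 0.000+0.07148j S between n1,n0
  I1: injects 0.0277 A into n1 (from n0)
  Y(R2) = 0.001319+0.000j S between n2,n0
  Y(R3) = 0.8264+0.000j S between n1,n0
  Y(R4) = 0.006944+0.000j S between n2,n1
  Y(L1) = 0.000-0.3296j S between n1,n0
  Y(R5) = 0.1550+0.000j S between n1,n0
  I2: injects 0.0256 A into n0 (from n1)
  Y(R6) = 0.01799+0.000j S between n0,n2
  Y(R7) = 0.6803+0.000j S between n0,n2
  Y(R8) = 0.006757+0.000j S between n0,n1
  Y(L2) = 0.000-0.08997j S between n0,n2
  Y(R9) = 0.007576+0.000j S between n2,n0
  Y(R10) = 0.001214+0.000j S between n2,n1
  Y(R11) = 0.1294+0.000j S between n1,n0
  Y(R12) = 0.0004049+0.000j S between n0,n1
  Y(R13) = 0.04717+0.000j S between n0,n1
  V1: constraint V(n1)−V(n0) = 2.18
Assemble and solve the 3×3 MNA system:
  V(n1)=2.180+0.000j  V(n2)=0.02446+0.003076j
  i(V1)=-2.556+0.5627j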